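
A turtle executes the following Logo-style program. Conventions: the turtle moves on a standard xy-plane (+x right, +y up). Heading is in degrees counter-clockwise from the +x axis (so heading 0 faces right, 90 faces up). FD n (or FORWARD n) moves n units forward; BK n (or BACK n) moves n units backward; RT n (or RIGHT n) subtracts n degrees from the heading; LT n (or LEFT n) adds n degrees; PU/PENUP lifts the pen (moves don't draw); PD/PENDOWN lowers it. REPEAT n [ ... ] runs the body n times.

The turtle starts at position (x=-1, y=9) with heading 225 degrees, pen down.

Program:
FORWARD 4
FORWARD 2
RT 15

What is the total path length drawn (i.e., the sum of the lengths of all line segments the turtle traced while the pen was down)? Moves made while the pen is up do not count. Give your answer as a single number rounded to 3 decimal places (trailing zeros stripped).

Executing turtle program step by step:
Start: pos=(-1,9), heading=225, pen down
FD 4: (-1,9) -> (-3.828,6.172) [heading=225, draw]
FD 2: (-3.828,6.172) -> (-5.243,4.757) [heading=225, draw]
RT 15: heading 225 -> 210
Final: pos=(-5.243,4.757), heading=210, 2 segment(s) drawn

Segment lengths:
  seg 1: (-1,9) -> (-3.828,6.172), length = 4
  seg 2: (-3.828,6.172) -> (-5.243,4.757), length = 2
Total = 6

Answer: 6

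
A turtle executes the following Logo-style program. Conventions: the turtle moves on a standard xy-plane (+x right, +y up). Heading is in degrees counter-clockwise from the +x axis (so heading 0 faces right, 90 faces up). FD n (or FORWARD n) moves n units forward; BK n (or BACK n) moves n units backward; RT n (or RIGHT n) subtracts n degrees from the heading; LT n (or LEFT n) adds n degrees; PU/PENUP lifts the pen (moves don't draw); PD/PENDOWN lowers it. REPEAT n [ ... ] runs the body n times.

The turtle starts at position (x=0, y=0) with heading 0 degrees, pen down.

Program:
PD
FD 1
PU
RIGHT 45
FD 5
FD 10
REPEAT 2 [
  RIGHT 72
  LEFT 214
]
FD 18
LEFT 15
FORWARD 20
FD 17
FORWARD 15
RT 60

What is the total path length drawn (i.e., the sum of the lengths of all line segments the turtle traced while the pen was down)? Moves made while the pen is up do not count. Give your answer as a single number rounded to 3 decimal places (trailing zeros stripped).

Executing turtle program step by step:
Start: pos=(0,0), heading=0, pen down
PD: pen down
FD 1: (0,0) -> (1,0) [heading=0, draw]
PU: pen up
RT 45: heading 0 -> 315
FD 5: (1,0) -> (4.536,-3.536) [heading=315, move]
FD 10: (4.536,-3.536) -> (11.607,-10.607) [heading=315, move]
REPEAT 2 [
  -- iteration 1/2 --
  RT 72: heading 315 -> 243
  LT 214: heading 243 -> 97
  -- iteration 2/2 --
  RT 72: heading 97 -> 25
  LT 214: heading 25 -> 239
]
FD 18: (11.607,-10.607) -> (2.336,-26.036) [heading=239, move]
LT 15: heading 239 -> 254
FD 20: (2.336,-26.036) -> (-3.177,-45.261) [heading=254, move]
FD 17: (-3.177,-45.261) -> (-7.863,-61.602) [heading=254, move]
FD 15: (-7.863,-61.602) -> (-11.997,-76.021) [heading=254, move]
RT 60: heading 254 -> 194
Final: pos=(-11.997,-76.021), heading=194, 1 segment(s) drawn

Segment lengths:
  seg 1: (0,0) -> (1,0), length = 1
Total = 1

Answer: 1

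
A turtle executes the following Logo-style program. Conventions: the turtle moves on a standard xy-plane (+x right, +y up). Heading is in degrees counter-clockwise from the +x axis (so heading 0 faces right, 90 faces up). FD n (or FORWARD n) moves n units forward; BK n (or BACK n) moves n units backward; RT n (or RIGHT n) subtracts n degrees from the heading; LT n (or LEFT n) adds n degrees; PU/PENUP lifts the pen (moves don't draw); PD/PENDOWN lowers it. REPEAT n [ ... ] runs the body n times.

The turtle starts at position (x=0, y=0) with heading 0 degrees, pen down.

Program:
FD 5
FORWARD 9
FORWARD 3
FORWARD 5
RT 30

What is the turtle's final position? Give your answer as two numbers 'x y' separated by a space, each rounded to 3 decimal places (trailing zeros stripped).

Answer: 22 0

Derivation:
Executing turtle program step by step:
Start: pos=(0,0), heading=0, pen down
FD 5: (0,0) -> (5,0) [heading=0, draw]
FD 9: (5,0) -> (14,0) [heading=0, draw]
FD 3: (14,0) -> (17,0) [heading=0, draw]
FD 5: (17,0) -> (22,0) [heading=0, draw]
RT 30: heading 0 -> 330
Final: pos=(22,0), heading=330, 4 segment(s) drawn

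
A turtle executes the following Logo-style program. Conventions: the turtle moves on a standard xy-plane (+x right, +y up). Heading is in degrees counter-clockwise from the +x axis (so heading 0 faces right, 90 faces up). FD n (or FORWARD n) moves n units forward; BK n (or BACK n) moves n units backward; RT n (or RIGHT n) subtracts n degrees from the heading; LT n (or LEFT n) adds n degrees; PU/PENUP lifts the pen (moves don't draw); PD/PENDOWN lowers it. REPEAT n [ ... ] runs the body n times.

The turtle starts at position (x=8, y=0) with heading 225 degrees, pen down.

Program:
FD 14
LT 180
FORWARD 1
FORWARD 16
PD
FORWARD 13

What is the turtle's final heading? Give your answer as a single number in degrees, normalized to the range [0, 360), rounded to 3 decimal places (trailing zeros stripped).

Answer: 45

Derivation:
Executing turtle program step by step:
Start: pos=(8,0), heading=225, pen down
FD 14: (8,0) -> (-1.899,-9.899) [heading=225, draw]
LT 180: heading 225 -> 45
FD 1: (-1.899,-9.899) -> (-1.192,-9.192) [heading=45, draw]
FD 16: (-1.192,-9.192) -> (10.121,2.121) [heading=45, draw]
PD: pen down
FD 13: (10.121,2.121) -> (19.314,11.314) [heading=45, draw]
Final: pos=(19.314,11.314), heading=45, 4 segment(s) drawn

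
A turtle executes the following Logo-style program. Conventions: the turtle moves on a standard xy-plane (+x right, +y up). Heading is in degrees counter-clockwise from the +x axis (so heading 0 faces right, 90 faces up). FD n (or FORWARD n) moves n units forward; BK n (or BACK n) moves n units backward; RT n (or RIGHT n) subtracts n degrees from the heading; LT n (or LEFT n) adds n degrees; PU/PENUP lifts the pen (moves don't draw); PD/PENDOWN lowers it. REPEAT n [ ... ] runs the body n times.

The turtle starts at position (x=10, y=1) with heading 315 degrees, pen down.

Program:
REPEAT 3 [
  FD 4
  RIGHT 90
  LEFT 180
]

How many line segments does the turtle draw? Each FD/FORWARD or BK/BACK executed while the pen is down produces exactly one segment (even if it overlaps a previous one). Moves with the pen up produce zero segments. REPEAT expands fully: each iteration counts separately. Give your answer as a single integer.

Executing turtle program step by step:
Start: pos=(10,1), heading=315, pen down
REPEAT 3 [
  -- iteration 1/3 --
  FD 4: (10,1) -> (12.828,-1.828) [heading=315, draw]
  RT 90: heading 315 -> 225
  LT 180: heading 225 -> 45
  -- iteration 2/3 --
  FD 4: (12.828,-1.828) -> (15.657,1) [heading=45, draw]
  RT 90: heading 45 -> 315
  LT 180: heading 315 -> 135
  -- iteration 3/3 --
  FD 4: (15.657,1) -> (12.828,3.828) [heading=135, draw]
  RT 90: heading 135 -> 45
  LT 180: heading 45 -> 225
]
Final: pos=(12.828,3.828), heading=225, 3 segment(s) drawn
Segments drawn: 3

Answer: 3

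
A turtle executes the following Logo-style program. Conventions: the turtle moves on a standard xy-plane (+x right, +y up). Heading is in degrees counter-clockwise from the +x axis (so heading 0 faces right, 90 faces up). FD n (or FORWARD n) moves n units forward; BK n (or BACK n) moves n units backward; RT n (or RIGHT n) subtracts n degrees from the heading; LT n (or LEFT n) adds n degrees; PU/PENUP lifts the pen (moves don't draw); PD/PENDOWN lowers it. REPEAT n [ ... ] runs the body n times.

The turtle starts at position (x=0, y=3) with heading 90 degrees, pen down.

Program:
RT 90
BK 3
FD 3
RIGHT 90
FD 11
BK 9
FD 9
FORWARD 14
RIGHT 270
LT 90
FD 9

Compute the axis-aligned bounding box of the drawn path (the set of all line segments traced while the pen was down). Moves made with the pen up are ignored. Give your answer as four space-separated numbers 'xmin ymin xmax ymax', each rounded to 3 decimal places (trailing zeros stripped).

Executing turtle program step by step:
Start: pos=(0,3), heading=90, pen down
RT 90: heading 90 -> 0
BK 3: (0,3) -> (-3,3) [heading=0, draw]
FD 3: (-3,3) -> (0,3) [heading=0, draw]
RT 90: heading 0 -> 270
FD 11: (0,3) -> (0,-8) [heading=270, draw]
BK 9: (0,-8) -> (0,1) [heading=270, draw]
FD 9: (0,1) -> (0,-8) [heading=270, draw]
FD 14: (0,-8) -> (0,-22) [heading=270, draw]
RT 270: heading 270 -> 0
LT 90: heading 0 -> 90
FD 9: (0,-22) -> (0,-13) [heading=90, draw]
Final: pos=(0,-13), heading=90, 7 segment(s) drawn

Segment endpoints: x in {-3, 0, 0, 0, 0, 0}, y in {-22, -13, -8, 1, 3}
xmin=-3, ymin=-22, xmax=0, ymax=3

Answer: -3 -22 0 3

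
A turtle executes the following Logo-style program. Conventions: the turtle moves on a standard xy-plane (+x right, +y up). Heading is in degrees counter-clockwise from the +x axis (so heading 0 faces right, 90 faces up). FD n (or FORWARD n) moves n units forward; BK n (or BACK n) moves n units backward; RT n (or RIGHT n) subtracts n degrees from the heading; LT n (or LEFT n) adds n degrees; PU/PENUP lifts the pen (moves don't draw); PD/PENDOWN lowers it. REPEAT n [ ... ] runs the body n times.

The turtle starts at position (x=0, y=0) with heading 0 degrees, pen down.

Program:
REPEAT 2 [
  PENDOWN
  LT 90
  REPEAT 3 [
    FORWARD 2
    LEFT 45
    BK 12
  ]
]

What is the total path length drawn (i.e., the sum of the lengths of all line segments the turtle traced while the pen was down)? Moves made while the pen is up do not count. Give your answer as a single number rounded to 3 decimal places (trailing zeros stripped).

Answer: 84

Derivation:
Executing turtle program step by step:
Start: pos=(0,0), heading=0, pen down
REPEAT 2 [
  -- iteration 1/2 --
  PD: pen down
  LT 90: heading 0 -> 90
  REPEAT 3 [
    -- iteration 1/3 --
    FD 2: (0,0) -> (0,2) [heading=90, draw]
    LT 45: heading 90 -> 135
    BK 12: (0,2) -> (8.485,-6.485) [heading=135, draw]
    -- iteration 2/3 --
    FD 2: (8.485,-6.485) -> (7.071,-5.071) [heading=135, draw]
    LT 45: heading 135 -> 180
    BK 12: (7.071,-5.071) -> (19.071,-5.071) [heading=180, draw]
    -- iteration 3/3 --
    FD 2: (19.071,-5.071) -> (17.071,-5.071) [heading=180, draw]
    LT 45: heading 180 -> 225
    BK 12: (17.071,-5.071) -> (25.556,3.414) [heading=225, draw]
  ]
  -- iteration 2/2 --
  PD: pen down
  LT 90: heading 225 -> 315
  REPEAT 3 [
    -- iteration 1/3 --
    FD 2: (25.556,3.414) -> (26.971,2) [heading=315, draw]
    LT 45: heading 315 -> 0
    BK 12: (26.971,2) -> (14.971,2) [heading=0, draw]
    -- iteration 2/3 --
    FD 2: (14.971,2) -> (16.971,2) [heading=0, draw]
    LT 45: heading 0 -> 45
    BK 12: (16.971,2) -> (8.485,-6.485) [heading=45, draw]
    -- iteration 3/3 --
    FD 2: (8.485,-6.485) -> (9.899,-5.071) [heading=45, draw]
    LT 45: heading 45 -> 90
    BK 12: (9.899,-5.071) -> (9.899,-17.071) [heading=90, draw]
  ]
]
Final: pos=(9.899,-17.071), heading=90, 12 segment(s) drawn

Segment lengths:
  seg 1: (0,0) -> (0,2), length = 2
  seg 2: (0,2) -> (8.485,-6.485), length = 12
  seg 3: (8.485,-6.485) -> (7.071,-5.071), length = 2
  seg 4: (7.071,-5.071) -> (19.071,-5.071), length = 12
  seg 5: (19.071,-5.071) -> (17.071,-5.071), length = 2
  seg 6: (17.071,-5.071) -> (25.556,3.414), length = 12
  seg 7: (25.556,3.414) -> (26.971,2), length = 2
  seg 8: (26.971,2) -> (14.971,2), length = 12
  seg 9: (14.971,2) -> (16.971,2), length = 2
  seg 10: (16.971,2) -> (8.485,-6.485), length = 12
  seg 11: (8.485,-6.485) -> (9.899,-5.071), length = 2
  seg 12: (9.899,-5.071) -> (9.899,-17.071), length = 12
Total = 84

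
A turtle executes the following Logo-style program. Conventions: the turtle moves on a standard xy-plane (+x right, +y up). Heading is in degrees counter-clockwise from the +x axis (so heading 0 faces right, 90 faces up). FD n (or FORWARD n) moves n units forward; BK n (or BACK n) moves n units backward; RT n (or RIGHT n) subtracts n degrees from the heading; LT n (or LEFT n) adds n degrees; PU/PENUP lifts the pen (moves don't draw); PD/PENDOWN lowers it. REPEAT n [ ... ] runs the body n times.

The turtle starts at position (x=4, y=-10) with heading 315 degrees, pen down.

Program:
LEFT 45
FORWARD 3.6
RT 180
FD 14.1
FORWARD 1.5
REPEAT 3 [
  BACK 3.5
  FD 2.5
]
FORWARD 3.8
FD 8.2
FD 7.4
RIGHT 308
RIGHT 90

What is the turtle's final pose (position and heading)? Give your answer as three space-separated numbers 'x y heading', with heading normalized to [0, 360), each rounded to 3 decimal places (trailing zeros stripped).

Executing turtle program step by step:
Start: pos=(4,-10), heading=315, pen down
LT 45: heading 315 -> 0
FD 3.6: (4,-10) -> (7.6,-10) [heading=0, draw]
RT 180: heading 0 -> 180
FD 14.1: (7.6,-10) -> (-6.5,-10) [heading=180, draw]
FD 1.5: (-6.5,-10) -> (-8,-10) [heading=180, draw]
REPEAT 3 [
  -- iteration 1/3 --
  BK 3.5: (-8,-10) -> (-4.5,-10) [heading=180, draw]
  FD 2.5: (-4.5,-10) -> (-7,-10) [heading=180, draw]
  -- iteration 2/3 --
  BK 3.5: (-7,-10) -> (-3.5,-10) [heading=180, draw]
  FD 2.5: (-3.5,-10) -> (-6,-10) [heading=180, draw]
  -- iteration 3/3 --
  BK 3.5: (-6,-10) -> (-2.5,-10) [heading=180, draw]
  FD 2.5: (-2.5,-10) -> (-5,-10) [heading=180, draw]
]
FD 3.8: (-5,-10) -> (-8.8,-10) [heading=180, draw]
FD 8.2: (-8.8,-10) -> (-17,-10) [heading=180, draw]
FD 7.4: (-17,-10) -> (-24.4,-10) [heading=180, draw]
RT 308: heading 180 -> 232
RT 90: heading 232 -> 142
Final: pos=(-24.4,-10), heading=142, 12 segment(s) drawn

Answer: -24.4 -10 142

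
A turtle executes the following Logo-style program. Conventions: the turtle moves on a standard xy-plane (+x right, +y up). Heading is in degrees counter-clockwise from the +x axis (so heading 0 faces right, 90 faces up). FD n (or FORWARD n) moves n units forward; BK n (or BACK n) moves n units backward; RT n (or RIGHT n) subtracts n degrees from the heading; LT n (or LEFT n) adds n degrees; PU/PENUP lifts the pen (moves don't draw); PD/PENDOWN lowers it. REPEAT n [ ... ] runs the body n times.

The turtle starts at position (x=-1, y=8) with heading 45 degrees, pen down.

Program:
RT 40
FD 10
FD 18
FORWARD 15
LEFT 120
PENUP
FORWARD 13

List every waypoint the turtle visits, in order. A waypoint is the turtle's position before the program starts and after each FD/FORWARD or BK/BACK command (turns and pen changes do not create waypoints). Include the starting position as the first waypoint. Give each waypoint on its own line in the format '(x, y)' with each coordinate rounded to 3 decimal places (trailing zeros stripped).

Executing turtle program step by step:
Start: pos=(-1,8), heading=45, pen down
RT 40: heading 45 -> 5
FD 10: (-1,8) -> (8.962,8.872) [heading=5, draw]
FD 18: (8.962,8.872) -> (26.893,10.44) [heading=5, draw]
FD 15: (26.893,10.44) -> (41.836,11.748) [heading=5, draw]
LT 120: heading 5 -> 125
PU: pen up
FD 13: (41.836,11.748) -> (34.38,22.397) [heading=125, move]
Final: pos=(34.38,22.397), heading=125, 3 segment(s) drawn
Waypoints (5 total):
(-1, 8)
(8.962, 8.872)
(26.893, 10.44)
(41.836, 11.748)
(34.38, 22.397)

Answer: (-1, 8)
(8.962, 8.872)
(26.893, 10.44)
(41.836, 11.748)
(34.38, 22.397)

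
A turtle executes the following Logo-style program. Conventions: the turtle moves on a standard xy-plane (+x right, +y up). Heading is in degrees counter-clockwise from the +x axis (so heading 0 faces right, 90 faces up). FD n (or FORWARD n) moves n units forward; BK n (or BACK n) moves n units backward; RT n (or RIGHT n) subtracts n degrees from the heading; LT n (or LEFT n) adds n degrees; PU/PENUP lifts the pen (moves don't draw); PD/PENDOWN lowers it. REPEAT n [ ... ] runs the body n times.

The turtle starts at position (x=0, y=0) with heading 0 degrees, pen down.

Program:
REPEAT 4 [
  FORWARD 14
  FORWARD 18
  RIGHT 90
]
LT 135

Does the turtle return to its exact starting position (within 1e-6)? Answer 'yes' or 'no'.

Answer: yes

Derivation:
Executing turtle program step by step:
Start: pos=(0,0), heading=0, pen down
REPEAT 4 [
  -- iteration 1/4 --
  FD 14: (0,0) -> (14,0) [heading=0, draw]
  FD 18: (14,0) -> (32,0) [heading=0, draw]
  RT 90: heading 0 -> 270
  -- iteration 2/4 --
  FD 14: (32,0) -> (32,-14) [heading=270, draw]
  FD 18: (32,-14) -> (32,-32) [heading=270, draw]
  RT 90: heading 270 -> 180
  -- iteration 3/4 --
  FD 14: (32,-32) -> (18,-32) [heading=180, draw]
  FD 18: (18,-32) -> (0,-32) [heading=180, draw]
  RT 90: heading 180 -> 90
  -- iteration 4/4 --
  FD 14: (0,-32) -> (0,-18) [heading=90, draw]
  FD 18: (0,-18) -> (0,0) [heading=90, draw]
  RT 90: heading 90 -> 0
]
LT 135: heading 0 -> 135
Final: pos=(0,0), heading=135, 8 segment(s) drawn

Start position: (0, 0)
Final position: (0, 0)
Distance = 0; < 1e-6 -> CLOSED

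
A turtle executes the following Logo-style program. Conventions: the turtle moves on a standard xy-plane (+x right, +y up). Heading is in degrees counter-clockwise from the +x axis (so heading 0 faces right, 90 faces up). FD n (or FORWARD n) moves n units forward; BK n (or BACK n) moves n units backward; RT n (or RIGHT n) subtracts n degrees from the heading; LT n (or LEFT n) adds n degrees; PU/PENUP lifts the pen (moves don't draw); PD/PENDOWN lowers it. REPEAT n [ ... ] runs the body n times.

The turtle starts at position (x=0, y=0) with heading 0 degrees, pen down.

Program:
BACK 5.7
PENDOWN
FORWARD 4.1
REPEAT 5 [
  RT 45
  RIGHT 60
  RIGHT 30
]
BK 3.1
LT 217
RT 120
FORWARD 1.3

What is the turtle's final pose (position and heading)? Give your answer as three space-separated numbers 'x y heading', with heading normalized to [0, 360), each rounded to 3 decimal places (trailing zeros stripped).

Answer: -4.816 -1.392 142

Derivation:
Executing turtle program step by step:
Start: pos=(0,0), heading=0, pen down
BK 5.7: (0,0) -> (-5.7,0) [heading=0, draw]
PD: pen down
FD 4.1: (-5.7,0) -> (-1.6,0) [heading=0, draw]
REPEAT 5 [
  -- iteration 1/5 --
  RT 45: heading 0 -> 315
  RT 60: heading 315 -> 255
  RT 30: heading 255 -> 225
  -- iteration 2/5 --
  RT 45: heading 225 -> 180
  RT 60: heading 180 -> 120
  RT 30: heading 120 -> 90
  -- iteration 3/5 --
  RT 45: heading 90 -> 45
  RT 60: heading 45 -> 345
  RT 30: heading 345 -> 315
  -- iteration 4/5 --
  RT 45: heading 315 -> 270
  RT 60: heading 270 -> 210
  RT 30: heading 210 -> 180
  -- iteration 5/5 --
  RT 45: heading 180 -> 135
  RT 60: heading 135 -> 75
  RT 30: heading 75 -> 45
]
BK 3.1: (-1.6,0) -> (-3.792,-2.192) [heading=45, draw]
LT 217: heading 45 -> 262
RT 120: heading 262 -> 142
FD 1.3: (-3.792,-2.192) -> (-4.816,-1.392) [heading=142, draw]
Final: pos=(-4.816,-1.392), heading=142, 4 segment(s) drawn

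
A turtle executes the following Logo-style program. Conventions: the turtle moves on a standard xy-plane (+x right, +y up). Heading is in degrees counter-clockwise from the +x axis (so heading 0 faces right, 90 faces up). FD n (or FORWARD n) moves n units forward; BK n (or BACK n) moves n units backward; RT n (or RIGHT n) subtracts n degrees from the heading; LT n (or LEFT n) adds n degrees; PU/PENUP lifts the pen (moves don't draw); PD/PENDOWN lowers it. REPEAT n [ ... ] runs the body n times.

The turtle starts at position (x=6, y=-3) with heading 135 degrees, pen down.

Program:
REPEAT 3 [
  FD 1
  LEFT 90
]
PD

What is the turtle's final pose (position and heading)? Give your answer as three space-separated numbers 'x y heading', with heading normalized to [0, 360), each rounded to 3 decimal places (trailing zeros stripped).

Executing turtle program step by step:
Start: pos=(6,-3), heading=135, pen down
REPEAT 3 [
  -- iteration 1/3 --
  FD 1: (6,-3) -> (5.293,-2.293) [heading=135, draw]
  LT 90: heading 135 -> 225
  -- iteration 2/3 --
  FD 1: (5.293,-2.293) -> (4.586,-3) [heading=225, draw]
  LT 90: heading 225 -> 315
  -- iteration 3/3 --
  FD 1: (4.586,-3) -> (5.293,-3.707) [heading=315, draw]
  LT 90: heading 315 -> 45
]
PD: pen down
Final: pos=(5.293,-3.707), heading=45, 3 segment(s) drawn

Answer: 5.293 -3.707 45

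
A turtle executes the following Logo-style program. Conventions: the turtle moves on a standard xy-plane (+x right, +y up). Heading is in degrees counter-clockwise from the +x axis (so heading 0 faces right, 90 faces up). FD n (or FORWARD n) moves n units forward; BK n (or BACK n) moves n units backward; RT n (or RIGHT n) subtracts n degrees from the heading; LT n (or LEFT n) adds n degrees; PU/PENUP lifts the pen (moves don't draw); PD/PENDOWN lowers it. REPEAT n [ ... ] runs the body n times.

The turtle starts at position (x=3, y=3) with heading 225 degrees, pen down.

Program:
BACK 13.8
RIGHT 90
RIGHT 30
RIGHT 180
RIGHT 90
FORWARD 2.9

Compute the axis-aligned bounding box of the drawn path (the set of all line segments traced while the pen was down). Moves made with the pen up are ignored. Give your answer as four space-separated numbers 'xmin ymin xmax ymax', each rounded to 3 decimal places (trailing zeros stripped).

Answer: 3 3 12.758 12.758

Derivation:
Executing turtle program step by step:
Start: pos=(3,3), heading=225, pen down
BK 13.8: (3,3) -> (12.758,12.758) [heading=225, draw]
RT 90: heading 225 -> 135
RT 30: heading 135 -> 105
RT 180: heading 105 -> 285
RT 90: heading 285 -> 195
FD 2.9: (12.758,12.758) -> (9.957,12.007) [heading=195, draw]
Final: pos=(9.957,12.007), heading=195, 2 segment(s) drawn

Segment endpoints: x in {3, 9.957, 12.758}, y in {3, 12.007, 12.758}
xmin=3, ymin=3, xmax=12.758, ymax=12.758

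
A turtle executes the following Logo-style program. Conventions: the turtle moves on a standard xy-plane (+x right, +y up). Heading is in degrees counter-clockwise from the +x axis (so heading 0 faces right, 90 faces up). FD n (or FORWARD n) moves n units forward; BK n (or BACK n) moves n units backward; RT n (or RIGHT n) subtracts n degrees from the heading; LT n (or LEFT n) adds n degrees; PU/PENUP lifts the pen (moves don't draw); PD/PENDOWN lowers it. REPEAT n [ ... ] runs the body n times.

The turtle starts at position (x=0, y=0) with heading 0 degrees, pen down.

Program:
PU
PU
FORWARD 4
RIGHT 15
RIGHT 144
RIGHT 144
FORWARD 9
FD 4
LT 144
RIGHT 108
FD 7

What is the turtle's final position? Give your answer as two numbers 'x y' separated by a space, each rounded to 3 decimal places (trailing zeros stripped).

Answer: 10.714 17.893

Derivation:
Executing turtle program step by step:
Start: pos=(0,0), heading=0, pen down
PU: pen up
PU: pen up
FD 4: (0,0) -> (4,0) [heading=0, move]
RT 15: heading 0 -> 345
RT 144: heading 345 -> 201
RT 144: heading 201 -> 57
FD 9: (4,0) -> (8.902,7.548) [heading=57, move]
FD 4: (8.902,7.548) -> (11.08,10.903) [heading=57, move]
LT 144: heading 57 -> 201
RT 108: heading 201 -> 93
FD 7: (11.08,10.903) -> (10.714,17.893) [heading=93, move]
Final: pos=(10.714,17.893), heading=93, 0 segment(s) drawn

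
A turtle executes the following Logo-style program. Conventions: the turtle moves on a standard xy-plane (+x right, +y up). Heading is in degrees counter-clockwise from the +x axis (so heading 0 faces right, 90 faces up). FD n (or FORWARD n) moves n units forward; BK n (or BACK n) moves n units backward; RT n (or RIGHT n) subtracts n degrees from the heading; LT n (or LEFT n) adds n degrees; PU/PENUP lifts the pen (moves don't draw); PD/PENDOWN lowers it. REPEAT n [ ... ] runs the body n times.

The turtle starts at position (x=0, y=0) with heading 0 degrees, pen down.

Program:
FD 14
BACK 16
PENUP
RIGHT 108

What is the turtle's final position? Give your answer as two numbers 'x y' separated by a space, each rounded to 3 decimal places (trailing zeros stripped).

Executing turtle program step by step:
Start: pos=(0,0), heading=0, pen down
FD 14: (0,0) -> (14,0) [heading=0, draw]
BK 16: (14,0) -> (-2,0) [heading=0, draw]
PU: pen up
RT 108: heading 0 -> 252
Final: pos=(-2,0), heading=252, 2 segment(s) drawn

Answer: -2 0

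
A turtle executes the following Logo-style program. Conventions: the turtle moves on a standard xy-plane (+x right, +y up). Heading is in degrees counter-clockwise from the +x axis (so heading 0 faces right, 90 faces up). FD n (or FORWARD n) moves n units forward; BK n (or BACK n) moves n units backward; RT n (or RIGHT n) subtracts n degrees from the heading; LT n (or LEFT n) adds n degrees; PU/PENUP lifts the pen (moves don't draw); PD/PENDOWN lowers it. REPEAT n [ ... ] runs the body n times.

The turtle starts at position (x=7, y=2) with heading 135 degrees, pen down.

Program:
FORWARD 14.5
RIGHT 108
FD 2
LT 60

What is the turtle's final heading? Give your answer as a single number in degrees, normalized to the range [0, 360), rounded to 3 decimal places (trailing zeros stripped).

Answer: 87

Derivation:
Executing turtle program step by step:
Start: pos=(7,2), heading=135, pen down
FD 14.5: (7,2) -> (-3.253,12.253) [heading=135, draw]
RT 108: heading 135 -> 27
FD 2: (-3.253,12.253) -> (-1.471,13.161) [heading=27, draw]
LT 60: heading 27 -> 87
Final: pos=(-1.471,13.161), heading=87, 2 segment(s) drawn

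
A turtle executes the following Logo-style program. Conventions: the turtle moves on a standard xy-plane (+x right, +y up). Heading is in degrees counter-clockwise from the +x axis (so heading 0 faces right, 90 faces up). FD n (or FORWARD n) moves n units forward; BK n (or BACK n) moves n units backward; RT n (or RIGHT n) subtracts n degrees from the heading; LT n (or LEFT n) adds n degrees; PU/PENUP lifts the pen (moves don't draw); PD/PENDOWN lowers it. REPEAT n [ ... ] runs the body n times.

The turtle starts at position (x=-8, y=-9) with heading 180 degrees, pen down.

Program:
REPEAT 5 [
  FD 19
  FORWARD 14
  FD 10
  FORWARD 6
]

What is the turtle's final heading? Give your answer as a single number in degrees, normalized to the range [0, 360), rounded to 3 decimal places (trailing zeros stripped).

Executing turtle program step by step:
Start: pos=(-8,-9), heading=180, pen down
REPEAT 5 [
  -- iteration 1/5 --
  FD 19: (-8,-9) -> (-27,-9) [heading=180, draw]
  FD 14: (-27,-9) -> (-41,-9) [heading=180, draw]
  FD 10: (-41,-9) -> (-51,-9) [heading=180, draw]
  FD 6: (-51,-9) -> (-57,-9) [heading=180, draw]
  -- iteration 2/5 --
  FD 19: (-57,-9) -> (-76,-9) [heading=180, draw]
  FD 14: (-76,-9) -> (-90,-9) [heading=180, draw]
  FD 10: (-90,-9) -> (-100,-9) [heading=180, draw]
  FD 6: (-100,-9) -> (-106,-9) [heading=180, draw]
  -- iteration 3/5 --
  FD 19: (-106,-9) -> (-125,-9) [heading=180, draw]
  FD 14: (-125,-9) -> (-139,-9) [heading=180, draw]
  FD 10: (-139,-9) -> (-149,-9) [heading=180, draw]
  FD 6: (-149,-9) -> (-155,-9) [heading=180, draw]
  -- iteration 4/5 --
  FD 19: (-155,-9) -> (-174,-9) [heading=180, draw]
  FD 14: (-174,-9) -> (-188,-9) [heading=180, draw]
  FD 10: (-188,-9) -> (-198,-9) [heading=180, draw]
  FD 6: (-198,-9) -> (-204,-9) [heading=180, draw]
  -- iteration 5/5 --
  FD 19: (-204,-9) -> (-223,-9) [heading=180, draw]
  FD 14: (-223,-9) -> (-237,-9) [heading=180, draw]
  FD 10: (-237,-9) -> (-247,-9) [heading=180, draw]
  FD 6: (-247,-9) -> (-253,-9) [heading=180, draw]
]
Final: pos=(-253,-9), heading=180, 20 segment(s) drawn

Answer: 180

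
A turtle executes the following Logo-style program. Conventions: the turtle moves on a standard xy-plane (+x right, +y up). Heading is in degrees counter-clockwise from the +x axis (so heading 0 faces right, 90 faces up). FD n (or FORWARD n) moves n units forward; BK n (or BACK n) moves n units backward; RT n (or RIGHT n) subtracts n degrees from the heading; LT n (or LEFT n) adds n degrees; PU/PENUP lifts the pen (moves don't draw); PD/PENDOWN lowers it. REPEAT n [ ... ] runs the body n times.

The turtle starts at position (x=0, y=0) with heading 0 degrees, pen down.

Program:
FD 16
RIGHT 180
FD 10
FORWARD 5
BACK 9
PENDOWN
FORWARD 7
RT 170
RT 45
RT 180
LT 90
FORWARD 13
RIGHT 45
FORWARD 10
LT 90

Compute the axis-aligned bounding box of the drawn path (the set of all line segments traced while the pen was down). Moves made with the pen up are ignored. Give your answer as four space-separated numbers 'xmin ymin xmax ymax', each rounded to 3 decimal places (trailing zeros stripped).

Executing turtle program step by step:
Start: pos=(0,0), heading=0, pen down
FD 16: (0,0) -> (16,0) [heading=0, draw]
RT 180: heading 0 -> 180
FD 10: (16,0) -> (6,0) [heading=180, draw]
FD 5: (6,0) -> (1,0) [heading=180, draw]
BK 9: (1,0) -> (10,0) [heading=180, draw]
PD: pen down
FD 7: (10,0) -> (3,0) [heading=180, draw]
RT 170: heading 180 -> 10
RT 45: heading 10 -> 325
RT 180: heading 325 -> 145
LT 90: heading 145 -> 235
FD 13: (3,0) -> (-4.456,-10.649) [heading=235, draw]
RT 45: heading 235 -> 190
FD 10: (-4.456,-10.649) -> (-14.305,-12.385) [heading=190, draw]
LT 90: heading 190 -> 280
Final: pos=(-14.305,-12.385), heading=280, 7 segment(s) drawn

Segment endpoints: x in {-14.305, -4.456, 0, 1, 3, 6, 10, 16}, y in {-12.385, -10.649, 0, 0, 0, 0, 0}
xmin=-14.305, ymin=-12.385, xmax=16, ymax=0

Answer: -14.305 -12.385 16 0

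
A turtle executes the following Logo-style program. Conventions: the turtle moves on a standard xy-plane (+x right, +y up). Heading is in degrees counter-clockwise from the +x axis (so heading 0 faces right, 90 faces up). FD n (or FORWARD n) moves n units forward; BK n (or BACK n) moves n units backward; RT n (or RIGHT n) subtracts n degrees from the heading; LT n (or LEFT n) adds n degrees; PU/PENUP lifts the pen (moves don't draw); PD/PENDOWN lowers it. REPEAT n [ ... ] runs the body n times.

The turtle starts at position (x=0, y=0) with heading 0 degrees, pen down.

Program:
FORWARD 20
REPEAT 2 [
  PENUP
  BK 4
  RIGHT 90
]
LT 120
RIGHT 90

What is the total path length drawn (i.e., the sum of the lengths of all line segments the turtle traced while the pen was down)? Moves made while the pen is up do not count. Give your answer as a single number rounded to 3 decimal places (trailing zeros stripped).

Executing turtle program step by step:
Start: pos=(0,0), heading=0, pen down
FD 20: (0,0) -> (20,0) [heading=0, draw]
REPEAT 2 [
  -- iteration 1/2 --
  PU: pen up
  BK 4: (20,0) -> (16,0) [heading=0, move]
  RT 90: heading 0 -> 270
  -- iteration 2/2 --
  PU: pen up
  BK 4: (16,0) -> (16,4) [heading=270, move]
  RT 90: heading 270 -> 180
]
LT 120: heading 180 -> 300
RT 90: heading 300 -> 210
Final: pos=(16,4), heading=210, 1 segment(s) drawn

Segment lengths:
  seg 1: (0,0) -> (20,0), length = 20
Total = 20

Answer: 20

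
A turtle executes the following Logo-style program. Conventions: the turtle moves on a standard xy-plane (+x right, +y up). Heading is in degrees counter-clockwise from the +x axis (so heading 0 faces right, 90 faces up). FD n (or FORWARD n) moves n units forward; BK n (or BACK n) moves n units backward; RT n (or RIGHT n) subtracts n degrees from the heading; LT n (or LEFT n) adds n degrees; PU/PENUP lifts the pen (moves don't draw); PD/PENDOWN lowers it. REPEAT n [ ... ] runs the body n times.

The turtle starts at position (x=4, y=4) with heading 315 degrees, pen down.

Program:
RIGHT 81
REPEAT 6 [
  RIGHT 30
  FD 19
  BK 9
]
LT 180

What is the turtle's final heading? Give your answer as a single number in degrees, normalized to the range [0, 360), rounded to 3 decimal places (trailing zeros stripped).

Executing turtle program step by step:
Start: pos=(4,4), heading=315, pen down
RT 81: heading 315 -> 234
REPEAT 6 [
  -- iteration 1/6 --
  RT 30: heading 234 -> 204
  FD 19: (4,4) -> (-13.357,-3.728) [heading=204, draw]
  BK 9: (-13.357,-3.728) -> (-5.135,-0.067) [heading=204, draw]
  -- iteration 2/6 --
  RT 30: heading 204 -> 174
  FD 19: (-5.135,-0.067) -> (-24.031,1.919) [heading=174, draw]
  BK 9: (-24.031,1.919) -> (-15.081,0.978) [heading=174, draw]
  -- iteration 3/6 --
  RT 30: heading 174 -> 144
  FD 19: (-15.081,0.978) -> (-30.452,12.146) [heading=144, draw]
  BK 9: (-30.452,12.146) -> (-23.171,6.856) [heading=144, draw]
  -- iteration 4/6 --
  RT 30: heading 144 -> 114
  FD 19: (-23.171,6.856) -> (-30.899,24.213) [heading=114, draw]
  BK 9: (-30.899,24.213) -> (-27.238,15.991) [heading=114, draw]
  -- iteration 5/6 --
  RT 30: heading 114 -> 84
  FD 19: (-27.238,15.991) -> (-25.252,34.887) [heading=84, draw]
  BK 9: (-25.252,34.887) -> (-26.193,25.936) [heading=84, draw]
  -- iteration 6/6 --
  RT 30: heading 84 -> 54
  FD 19: (-26.193,25.936) -> (-15.025,41.308) [heading=54, draw]
  BK 9: (-15.025,41.308) -> (-20.315,34.027) [heading=54, draw]
]
LT 180: heading 54 -> 234
Final: pos=(-20.315,34.027), heading=234, 12 segment(s) drawn

Answer: 234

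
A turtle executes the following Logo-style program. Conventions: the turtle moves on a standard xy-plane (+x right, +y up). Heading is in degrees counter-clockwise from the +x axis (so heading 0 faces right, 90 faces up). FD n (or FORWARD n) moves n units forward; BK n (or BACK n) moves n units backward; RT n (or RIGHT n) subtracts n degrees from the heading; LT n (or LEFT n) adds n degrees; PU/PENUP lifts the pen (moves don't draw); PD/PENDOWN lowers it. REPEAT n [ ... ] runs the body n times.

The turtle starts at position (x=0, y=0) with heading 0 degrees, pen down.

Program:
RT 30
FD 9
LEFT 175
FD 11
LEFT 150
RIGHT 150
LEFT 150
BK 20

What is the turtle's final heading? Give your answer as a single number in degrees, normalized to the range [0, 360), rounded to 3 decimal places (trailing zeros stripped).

Executing turtle program step by step:
Start: pos=(0,0), heading=0, pen down
RT 30: heading 0 -> 330
FD 9: (0,0) -> (7.794,-4.5) [heading=330, draw]
LT 175: heading 330 -> 145
FD 11: (7.794,-4.5) -> (-1.216,1.809) [heading=145, draw]
LT 150: heading 145 -> 295
RT 150: heading 295 -> 145
LT 150: heading 145 -> 295
BK 20: (-1.216,1.809) -> (-9.669,19.935) [heading=295, draw]
Final: pos=(-9.669,19.935), heading=295, 3 segment(s) drawn

Answer: 295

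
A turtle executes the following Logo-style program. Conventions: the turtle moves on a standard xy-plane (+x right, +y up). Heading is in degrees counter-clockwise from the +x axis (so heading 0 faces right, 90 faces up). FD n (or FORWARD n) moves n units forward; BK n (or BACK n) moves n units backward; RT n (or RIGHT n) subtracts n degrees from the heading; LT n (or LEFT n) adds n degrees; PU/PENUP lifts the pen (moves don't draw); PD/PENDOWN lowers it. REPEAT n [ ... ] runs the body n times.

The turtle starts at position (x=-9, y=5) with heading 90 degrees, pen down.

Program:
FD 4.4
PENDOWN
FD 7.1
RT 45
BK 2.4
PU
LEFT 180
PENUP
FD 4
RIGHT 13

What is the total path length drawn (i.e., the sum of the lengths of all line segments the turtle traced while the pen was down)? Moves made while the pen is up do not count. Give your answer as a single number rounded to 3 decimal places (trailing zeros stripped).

Answer: 13.9

Derivation:
Executing turtle program step by step:
Start: pos=(-9,5), heading=90, pen down
FD 4.4: (-9,5) -> (-9,9.4) [heading=90, draw]
PD: pen down
FD 7.1: (-9,9.4) -> (-9,16.5) [heading=90, draw]
RT 45: heading 90 -> 45
BK 2.4: (-9,16.5) -> (-10.697,14.803) [heading=45, draw]
PU: pen up
LT 180: heading 45 -> 225
PU: pen up
FD 4: (-10.697,14.803) -> (-13.525,11.975) [heading=225, move]
RT 13: heading 225 -> 212
Final: pos=(-13.525,11.975), heading=212, 3 segment(s) drawn

Segment lengths:
  seg 1: (-9,5) -> (-9,9.4), length = 4.4
  seg 2: (-9,9.4) -> (-9,16.5), length = 7.1
  seg 3: (-9,16.5) -> (-10.697,14.803), length = 2.4
Total = 13.9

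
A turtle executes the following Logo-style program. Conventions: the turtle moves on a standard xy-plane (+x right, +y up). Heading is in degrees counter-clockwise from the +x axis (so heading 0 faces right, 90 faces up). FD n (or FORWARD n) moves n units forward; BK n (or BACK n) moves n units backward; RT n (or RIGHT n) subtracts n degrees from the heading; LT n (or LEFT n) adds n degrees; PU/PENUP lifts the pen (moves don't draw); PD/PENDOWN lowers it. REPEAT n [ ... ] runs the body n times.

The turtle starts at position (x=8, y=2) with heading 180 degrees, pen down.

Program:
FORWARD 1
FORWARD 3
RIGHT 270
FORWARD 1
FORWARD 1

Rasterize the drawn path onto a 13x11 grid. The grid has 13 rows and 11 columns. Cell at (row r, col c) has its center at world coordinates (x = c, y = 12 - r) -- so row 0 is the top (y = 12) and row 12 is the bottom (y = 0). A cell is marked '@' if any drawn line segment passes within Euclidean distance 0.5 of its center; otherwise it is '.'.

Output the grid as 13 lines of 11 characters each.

Answer: ...........
...........
...........
...........
...........
...........
...........
...........
...........
...........
....@@@@@..
....@......
....@......

Derivation:
Segment 0: (8,2) -> (7,2)
Segment 1: (7,2) -> (4,2)
Segment 2: (4,2) -> (4,1)
Segment 3: (4,1) -> (4,0)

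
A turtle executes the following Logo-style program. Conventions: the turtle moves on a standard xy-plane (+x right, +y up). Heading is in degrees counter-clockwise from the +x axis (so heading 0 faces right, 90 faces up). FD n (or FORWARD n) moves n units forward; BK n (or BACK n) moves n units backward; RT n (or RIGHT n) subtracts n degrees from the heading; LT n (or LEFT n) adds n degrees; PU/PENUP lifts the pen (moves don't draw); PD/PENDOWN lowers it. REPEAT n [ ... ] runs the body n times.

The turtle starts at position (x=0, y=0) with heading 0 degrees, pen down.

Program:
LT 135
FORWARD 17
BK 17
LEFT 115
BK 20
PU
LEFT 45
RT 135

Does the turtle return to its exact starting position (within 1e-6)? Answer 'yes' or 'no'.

Executing turtle program step by step:
Start: pos=(0,0), heading=0, pen down
LT 135: heading 0 -> 135
FD 17: (0,0) -> (-12.021,12.021) [heading=135, draw]
BK 17: (-12.021,12.021) -> (0,0) [heading=135, draw]
LT 115: heading 135 -> 250
BK 20: (0,0) -> (6.84,18.794) [heading=250, draw]
PU: pen up
LT 45: heading 250 -> 295
RT 135: heading 295 -> 160
Final: pos=(6.84,18.794), heading=160, 3 segment(s) drawn

Start position: (0, 0)
Final position: (6.84, 18.794)
Distance = 20; >= 1e-6 -> NOT closed

Answer: no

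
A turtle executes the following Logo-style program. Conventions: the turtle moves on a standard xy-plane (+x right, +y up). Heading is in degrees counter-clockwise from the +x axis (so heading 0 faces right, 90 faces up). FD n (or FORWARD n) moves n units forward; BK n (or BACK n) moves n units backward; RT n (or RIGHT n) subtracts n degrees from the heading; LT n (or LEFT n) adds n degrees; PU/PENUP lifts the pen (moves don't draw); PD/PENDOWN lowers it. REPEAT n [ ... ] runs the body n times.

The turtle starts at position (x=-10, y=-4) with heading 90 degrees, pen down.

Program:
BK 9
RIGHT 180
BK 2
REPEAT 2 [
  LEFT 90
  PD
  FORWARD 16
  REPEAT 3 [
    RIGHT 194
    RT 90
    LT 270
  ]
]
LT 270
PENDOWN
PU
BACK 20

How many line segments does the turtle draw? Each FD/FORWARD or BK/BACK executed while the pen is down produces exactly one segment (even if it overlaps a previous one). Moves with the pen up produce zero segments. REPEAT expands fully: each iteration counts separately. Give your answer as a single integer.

Answer: 4

Derivation:
Executing turtle program step by step:
Start: pos=(-10,-4), heading=90, pen down
BK 9: (-10,-4) -> (-10,-13) [heading=90, draw]
RT 180: heading 90 -> 270
BK 2: (-10,-13) -> (-10,-11) [heading=270, draw]
REPEAT 2 [
  -- iteration 1/2 --
  LT 90: heading 270 -> 0
  PD: pen down
  FD 16: (-10,-11) -> (6,-11) [heading=0, draw]
  REPEAT 3 [
    -- iteration 1/3 --
    RT 194: heading 0 -> 166
    RT 90: heading 166 -> 76
    LT 270: heading 76 -> 346
    -- iteration 2/3 --
    RT 194: heading 346 -> 152
    RT 90: heading 152 -> 62
    LT 270: heading 62 -> 332
    -- iteration 3/3 --
    RT 194: heading 332 -> 138
    RT 90: heading 138 -> 48
    LT 270: heading 48 -> 318
  ]
  -- iteration 2/2 --
  LT 90: heading 318 -> 48
  PD: pen down
  FD 16: (6,-11) -> (16.706,0.89) [heading=48, draw]
  REPEAT 3 [
    -- iteration 1/3 --
    RT 194: heading 48 -> 214
    RT 90: heading 214 -> 124
    LT 270: heading 124 -> 34
    -- iteration 2/3 --
    RT 194: heading 34 -> 200
    RT 90: heading 200 -> 110
    LT 270: heading 110 -> 20
    -- iteration 3/3 --
    RT 194: heading 20 -> 186
    RT 90: heading 186 -> 96
    LT 270: heading 96 -> 6
  ]
]
LT 270: heading 6 -> 276
PD: pen down
PU: pen up
BK 20: (16.706,0.89) -> (14.616,20.781) [heading=276, move]
Final: pos=(14.616,20.781), heading=276, 4 segment(s) drawn
Segments drawn: 4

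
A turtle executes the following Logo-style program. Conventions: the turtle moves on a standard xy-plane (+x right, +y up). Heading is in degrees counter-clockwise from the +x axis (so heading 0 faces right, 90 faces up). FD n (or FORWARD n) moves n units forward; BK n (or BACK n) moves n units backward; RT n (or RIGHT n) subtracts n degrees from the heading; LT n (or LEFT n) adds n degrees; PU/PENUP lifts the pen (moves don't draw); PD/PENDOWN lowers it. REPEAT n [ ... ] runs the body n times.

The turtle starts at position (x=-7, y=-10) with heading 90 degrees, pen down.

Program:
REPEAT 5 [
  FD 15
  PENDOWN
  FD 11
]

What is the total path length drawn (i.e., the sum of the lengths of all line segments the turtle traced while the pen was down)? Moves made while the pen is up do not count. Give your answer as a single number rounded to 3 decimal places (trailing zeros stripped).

Executing turtle program step by step:
Start: pos=(-7,-10), heading=90, pen down
REPEAT 5 [
  -- iteration 1/5 --
  FD 15: (-7,-10) -> (-7,5) [heading=90, draw]
  PD: pen down
  FD 11: (-7,5) -> (-7,16) [heading=90, draw]
  -- iteration 2/5 --
  FD 15: (-7,16) -> (-7,31) [heading=90, draw]
  PD: pen down
  FD 11: (-7,31) -> (-7,42) [heading=90, draw]
  -- iteration 3/5 --
  FD 15: (-7,42) -> (-7,57) [heading=90, draw]
  PD: pen down
  FD 11: (-7,57) -> (-7,68) [heading=90, draw]
  -- iteration 4/5 --
  FD 15: (-7,68) -> (-7,83) [heading=90, draw]
  PD: pen down
  FD 11: (-7,83) -> (-7,94) [heading=90, draw]
  -- iteration 5/5 --
  FD 15: (-7,94) -> (-7,109) [heading=90, draw]
  PD: pen down
  FD 11: (-7,109) -> (-7,120) [heading=90, draw]
]
Final: pos=(-7,120), heading=90, 10 segment(s) drawn

Segment lengths:
  seg 1: (-7,-10) -> (-7,5), length = 15
  seg 2: (-7,5) -> (-7,16), length = 11
  seg 3: (-7,16) -> (-7,31), length = 15
  seg 4: (-7,31) -> (-7,42), length = 11
  seg 5: (-7,42) -> (-7,57), length = 15
  seg 6: (-7,57) -> (-7,68), length = 11
  seg 7: (-7,68) -> (-7,83), length = 15
  seg 8: (-7,83) -> (-7,94), length = 11
  seg 9: (-7,94) -> (-7,109), length = 15
  seg 10: (-7,109) -> (-7,120), length = 11
Total = 130

Answer: 130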